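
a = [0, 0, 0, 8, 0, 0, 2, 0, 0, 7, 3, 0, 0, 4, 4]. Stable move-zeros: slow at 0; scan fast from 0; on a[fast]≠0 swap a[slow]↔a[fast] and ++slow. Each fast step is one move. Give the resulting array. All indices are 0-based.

[8, 2, 7, 3, 4, 4, 0, 0, 0, 0, 0, 0, 0, 0, 0]

(s=0,f=0) a[fast]=0 → fast++
(s=0,f=1) a[fast]=0 → fast++
(s=0,f=2) a[fast]=0 → fast++
(s=0,f=3) a[fast]=8≠0 swap→a[0]=8 → slow++,fast++
(s=1,f=4) a[fast]=0 → fast++
(s=1,f=5) a[fast]=0 → fast++
(s=1,f=6) a[fast]=2≠0 swap→a[1]=2 → slow++,fast++
(s=2,f=7) a[fast]=0 → fast++
(s=2,f=8) a[fast]=0 → fast++
(s=2,f=9) a[fast]=7≠0 swap→a[2]=7 → slow++,fast++
(s=3,f=10) a[fast]=3≠0 swap→a[3]=3 → slow++,fast++
(s=4,f=11) a[fast]=0 → fast++
(s=4,f=12) a[fast]=0 → fast++
(s=4,f=13) a[fast]=4≠0 swap→a[4]=4 → slow++,fast++
(s=5,f=14) a[fast]=4≠0 swap→a[5]=4 → slow++,fast++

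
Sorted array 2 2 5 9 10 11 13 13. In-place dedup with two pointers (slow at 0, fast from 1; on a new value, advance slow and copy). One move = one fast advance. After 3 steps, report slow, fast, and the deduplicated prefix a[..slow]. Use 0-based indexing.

slow=2, fast=4, prefix=[2, 5, 9]

slow=0 fast=1: a[fast]=2=a[slow] dup, fast++
slow=0 fast=2: a[fast]=5≠a[slow]=2 write a[1]=5, slow++,fast++
slow=1 fast=3: a[fast]=9≠a[slow]=5 write a[2]=9, slow++,fast++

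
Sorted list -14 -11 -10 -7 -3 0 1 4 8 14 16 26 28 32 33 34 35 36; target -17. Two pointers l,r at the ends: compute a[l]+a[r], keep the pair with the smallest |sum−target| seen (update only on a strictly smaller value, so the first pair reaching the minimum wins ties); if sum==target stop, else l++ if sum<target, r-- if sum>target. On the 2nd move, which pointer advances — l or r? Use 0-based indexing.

[0,17] -14+36=22 d=39 * → r--
[0,16] -14+35=21 d=38 * → r--

r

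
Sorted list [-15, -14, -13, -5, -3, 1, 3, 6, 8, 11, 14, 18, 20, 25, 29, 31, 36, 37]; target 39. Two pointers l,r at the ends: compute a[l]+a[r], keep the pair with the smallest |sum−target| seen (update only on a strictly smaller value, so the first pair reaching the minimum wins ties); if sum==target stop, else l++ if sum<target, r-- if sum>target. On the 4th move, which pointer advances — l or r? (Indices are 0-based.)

l=0 r=17: -15+37=22 d=17 *, l++
l=1 r=17: -14+37=23 d=16 *, l++
l=2 r=17: -13+37=24 d=15 *, l++
l=3 r=17: -5+37=32 d=7 *, l++

l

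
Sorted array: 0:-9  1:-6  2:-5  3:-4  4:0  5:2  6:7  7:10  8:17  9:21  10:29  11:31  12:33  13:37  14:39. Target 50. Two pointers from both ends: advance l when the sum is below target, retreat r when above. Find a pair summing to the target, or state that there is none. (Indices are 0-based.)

l=0 r=14: -9+39=30 <50, l++
l=1 r=14: -6+39=33 <50, l++
l=2 r=14: -5+39=34 <50, l++
l=3 r=14: -4+39=35 <50, l++
l=4 r=14: 0+39=39 <50, l++
l=5 r=14: 2+39=41 <50, l++
l=6 r=14: 7+39=46 <50, l++
l=7 r=14: 10+39=49 <50, l++
l=8 r=14: 17+39=56 >50, r--
l=8 r=13: 17+37=54 >50, r--
l=8 r=12: 17+33=50, found

(17, 33)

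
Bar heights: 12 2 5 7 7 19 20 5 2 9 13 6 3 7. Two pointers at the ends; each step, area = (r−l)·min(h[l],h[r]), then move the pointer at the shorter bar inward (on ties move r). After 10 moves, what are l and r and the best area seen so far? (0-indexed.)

l=0 r=13: min(12,7)*13=91 best=91 *, r--
l=0 r=12: min(12,3)*12=36 best=91, r--
l=0 r=11: min(12,6)*11=66 best=91, r--
l=0 r=10: min(12,13)*10=120 best=120 *, l++
l=1 r=10: min(2,13)*9=18 best=120, l++
l=2 r=10: min(5,13)*8=40 best=120, l++
l=3 r=10: min(7,13)*7=49 best=120, l++
l=4 r=10: min(7,13)*6=42 best=120, l++
l=5 r=10: min(19,13)*5=65 best=120, r--
l=5 r=9: min(19,9)*4=36 best=120, r--

l=5, r=8, best area=120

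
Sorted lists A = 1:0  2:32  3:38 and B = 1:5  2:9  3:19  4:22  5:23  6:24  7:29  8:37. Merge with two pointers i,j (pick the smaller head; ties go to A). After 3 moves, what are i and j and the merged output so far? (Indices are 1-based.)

[i=1,j=1] A[i]=0<=B[j]=5 take 0 → i++
[i=2,j=1] A[i]=32>B[j]=5 take 5 → j++
[i=2,j=2] A[i]=32>B[j]=9 take 9 → j++

i=2, j=3, merged so far=[0, 5, 9]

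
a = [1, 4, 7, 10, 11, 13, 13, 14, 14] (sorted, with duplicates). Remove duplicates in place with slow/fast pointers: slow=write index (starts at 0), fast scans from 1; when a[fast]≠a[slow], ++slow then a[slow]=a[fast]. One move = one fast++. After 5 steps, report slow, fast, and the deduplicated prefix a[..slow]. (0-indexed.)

slow=0 fast=1: a[fast]=4≠a[slow]=1 write a[1]=4, slow++,fast++
slow=1 fast=2: a[fast]=7≠a[slow]=4 write a[2]=7, slow++,fast++
slow=2 fast=3: a[fast]=10≠a[slow]=7 write a[3]=10, slow++,fast++
slow=3 fast=4: a[fast]=11≠a[slow]=10 write a[4]=11, slow++,fast++
slow=4 fast=5: a[fast]=13≠a[slow]=11 write a[5]=13, slow++,fast++

slow=5, fast=6, prefix=[1, 4, 7, 10, 11, 13]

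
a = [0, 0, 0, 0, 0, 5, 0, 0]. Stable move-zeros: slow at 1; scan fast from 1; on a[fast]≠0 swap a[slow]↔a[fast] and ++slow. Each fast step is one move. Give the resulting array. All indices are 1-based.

[5, 0, 0, 0, 0, 0, 0, 0]

(s=1,f=1) a[fast]=0 → fast++
(s=1,f=2) a[fast]=0 → fast++
(s=1,f=3) a[fast]=0 → fast++
(s=1,f=4) a[fast]=0 → fast++
(s=1,f=5) a[fast]=0 → fast++
(s=1,f=6) a[fast]=5≠0 swap→a[1]=5 → slow++,fast++
(s=2,f=7) a[fast]=0 → fast++
(s=2,f=8) a[fast]=0 → fast++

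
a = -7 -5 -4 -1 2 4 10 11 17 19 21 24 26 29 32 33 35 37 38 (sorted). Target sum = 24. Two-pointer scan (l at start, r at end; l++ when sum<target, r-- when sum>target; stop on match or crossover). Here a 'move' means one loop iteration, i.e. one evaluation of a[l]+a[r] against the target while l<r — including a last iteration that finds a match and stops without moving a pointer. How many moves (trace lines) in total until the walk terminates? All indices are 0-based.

[0,18] -7+38=31 >24 → r--
[0,17] -7+37=30 >24 → r--
[0,16] -7+35=28 >24 → r--
[0,15] -7+33=26 >24 → r--
[0,14] -7+32=25 >24 → r--
[0,13] -7+29=22 <24 → l++
[1,13] -5+29=24 → found

7 moves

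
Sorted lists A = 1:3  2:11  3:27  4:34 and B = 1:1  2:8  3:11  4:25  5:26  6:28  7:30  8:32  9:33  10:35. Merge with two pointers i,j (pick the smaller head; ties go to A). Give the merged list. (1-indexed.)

[i=1,j=1] A[i]=3>B[j]=1 take 1 → j++
[i=1,j=2] A[i]=3<=B[j]=8 take 3 → i++
[i=2,j=2] A[i]=11>B[j]=8 take 8 → j++
[i=2,j=3] A[i]=11<=B[j]=11 take 11 → i++
[i=3,j=3] A[i]=27>B[j]=11 take 11 → j++
[i=3,j=4] A[i]=27>B[j]=25 take 25 → j++
[i=3,j=5] A[i]=27>B[j]=26 take 26 → j++
[i=3,j=6] A[i]=27<=B[j]=28 take 27 → i++
[i=4,j=6] A[i]=34>B[j]=28 take 28 → j++
[i=4,j=7] A[i]=34>B[j]=30 take 30 → j++
[i=4,j=8] A[i]=34>B[j]=32 take 32 → j++
[i=4,j=9] A[i]=34>B[j]=33 take 33 → j++
[i=4,j=10] A[i]=34<=B[j]=35 take 34 → i++
[i=5,j=10] A done, take B[j]=35 → j++

[1, 3, 8, 11, 11, 25, 26, 27, 28, 30, 32, 33, 34, 35]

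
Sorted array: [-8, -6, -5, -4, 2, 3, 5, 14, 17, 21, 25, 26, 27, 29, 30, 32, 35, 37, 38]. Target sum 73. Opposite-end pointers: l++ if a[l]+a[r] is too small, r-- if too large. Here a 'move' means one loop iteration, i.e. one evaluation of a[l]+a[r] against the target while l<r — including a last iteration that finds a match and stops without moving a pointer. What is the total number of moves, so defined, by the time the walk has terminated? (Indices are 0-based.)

l=0 r=18: -8+38=30 <73, l++
l=1 r=18: -6+38=32 <73, l++
l=2 r=18: -5+38=33 <73, l++
l=3 r=18: -4+38=34 <73, l++
l=4 r=18: 2+38=40 <73, l++
l=5 r=18: 3+38=41 <73, l++
l=6 r=18: 5+38=43 <73, l++
l=7 r=18: 14+38=52 <73, l++
l=8 r=18: 17+38=55 <73, l++
l=9 r=18: 21+38=59 <73, l++
l=10 r=18: 25+38=63 <73, l++
l=11 r=18: 26+38=64 <73, l++
l=12 r=18: 27+38=65 <73, l++
l=13 r=18: 29+38=67 <73, l++
l=14 r=18: 30+38=68 <73, l++
l=15 r=18: 32+38=70 <73, l++
l=16 r=18: 35+38=73, found

17 moves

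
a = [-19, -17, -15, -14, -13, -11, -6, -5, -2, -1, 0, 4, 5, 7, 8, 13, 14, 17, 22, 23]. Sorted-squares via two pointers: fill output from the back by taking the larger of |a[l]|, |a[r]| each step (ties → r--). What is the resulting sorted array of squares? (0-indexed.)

[0, 1, 4, 16, 25, 25, 36, 49, 64, 121, 169, 169, 196, 196, 225, 289, 289, 361, 484, 529]

[0,19] |-19|<=|23| out[19]=529 → r--
[0,18] |-19|<=|22| out[18]=484 → r--
[0,17] |-19|>|17| out[17]=361 → l++
[1,17] |-17|<=|17| out[16]=289 → r--
[1,16] |-17|>|14| out[15]=289 → l++
[2,16] |-15|>|14| out[14]=225 → l++
[3,16] |-14|<=|14| out[13]=196 → r--
[3,15] |-14|>|13| out[12]=196 → l++
[4,15] |-13|<=|13| out[11]=169 → r--
[4,14] |-13|>|8| out[10]=169 → l++
[5,14] |-11|>|8| out[9]=121 → l++
[6,14] |-6|<=|8| out[8]=64 → r--
[6,13] |-6|<=|7| out[7]=49 → r--
[6,12] |-6|>|5| out[6]=36 → l++
[7,12] |-5|<=|5| out[5]=25 → r--
[7,11] |-5|>|4| out[4]=25 → l++
[8,11] |-2|<=|4| out[3]=16 → r--
[8,10] |-2|>|0| out[2]=4 → l++
[9,10] |-1|>|0| out[1]=1 → l++
[10,10] |0|<=|0| out[0]=0 → r--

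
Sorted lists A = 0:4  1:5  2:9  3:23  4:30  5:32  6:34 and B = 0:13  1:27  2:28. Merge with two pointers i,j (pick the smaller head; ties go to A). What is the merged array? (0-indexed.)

[4, 5, 9, 13, 23, 27, 28, 30, 32, 34]

[i=0,j=0] A[i]=4<=B[j]=13 take 4 → i++
[i=1,j=0] A[i]=5<=B[j]=13 take 5 → i++
[i=2,j=0] A[i]=9<=B[j]=13 take 9 → i++
[i=3,j=0] A[i]=23>B[j]=13 take 13 → j++
[i=3,j=1] A[i]=23<=B[j]=27 take 23 → i++
[i=4,j=1] A[i]=30>B[j]=27 take 27 → j++
[i=4,j=2] A[i]=30>B[j]=28 take 28 → j++
[i=4,j=3] B done, take A[i]=30 → i++
[i=5,j=3] B done, take A[i]=32 → i++
[i=6,j=3] B done, take A[i]=34 → i++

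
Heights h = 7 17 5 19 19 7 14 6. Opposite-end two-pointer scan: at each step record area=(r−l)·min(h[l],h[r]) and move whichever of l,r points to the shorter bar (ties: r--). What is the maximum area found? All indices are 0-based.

max area = 70

l=0 r=7: min(7,6)*7=42 best=42 *, r--
l=0 r=6: min(7,14)*6=42 best=42, l++
l=1 r=6: min(17,14)*5=70 best=70 *, r--
l=1 r=5: min(17,7)*4=28 best=70, r--
l=1 r=4: min(17,19)*3=51 best=70, l++
l=2 r=4: min(5,19)*2=10 best=70, l++
l=3 r=4: min(19,19)*1=19 best=70, r--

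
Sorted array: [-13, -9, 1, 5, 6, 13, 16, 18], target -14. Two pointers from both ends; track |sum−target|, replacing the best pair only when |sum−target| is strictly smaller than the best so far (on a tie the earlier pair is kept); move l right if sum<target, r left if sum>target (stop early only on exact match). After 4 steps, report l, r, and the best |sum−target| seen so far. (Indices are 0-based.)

l=0 r=7: -13+18=5 d=19 *, r--
l=0 r=6: -13+16=3 d=17 *, r--
l=0 r=5: -13+13=0 d=14 *, r--
l=0 r=4: -13+6=-7 d=7 *, r--

l=0, r=3, best |Δ|=7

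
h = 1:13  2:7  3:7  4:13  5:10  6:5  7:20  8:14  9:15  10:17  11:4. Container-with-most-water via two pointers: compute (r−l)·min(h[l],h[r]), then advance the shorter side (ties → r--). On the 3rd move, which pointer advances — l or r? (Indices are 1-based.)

[1,11] min(13,4)*10=40 best=40 * → r--
[1,10] min(13,17)*9=117 best=117 * → l++
[2,10] min(7,17)*8=56 best=117 → l++

l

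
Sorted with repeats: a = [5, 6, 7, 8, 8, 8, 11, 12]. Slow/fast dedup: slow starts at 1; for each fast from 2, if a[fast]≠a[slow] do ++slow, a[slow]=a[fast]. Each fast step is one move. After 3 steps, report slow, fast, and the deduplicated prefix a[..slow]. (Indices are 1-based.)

(s=1,f=2) a[fast]=6≠a[slow]=5 write a[2]=6 → slow++,fast++
(s=2,f=3) a[fast]=7≠a[slow]=6 write a[3]=7 → slow++,fast++
(s=3,f=4) a[fast]=8≠a[slow]=7 write a[4]=8 → slow++,fast++

slow=4, fast=5, prefix=[5, 6, 7, 8]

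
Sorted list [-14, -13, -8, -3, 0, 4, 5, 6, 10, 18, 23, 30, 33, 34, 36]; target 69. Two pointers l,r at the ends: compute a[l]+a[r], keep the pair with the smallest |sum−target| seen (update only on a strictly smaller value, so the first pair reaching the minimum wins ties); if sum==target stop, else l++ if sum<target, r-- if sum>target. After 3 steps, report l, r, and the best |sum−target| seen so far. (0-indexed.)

[0,14] -14+36=22 d=47 * → l++
[1,14] -13+36=23 d=46 * → l++
[2,14] -8+36=28 d=41 * → l++

l=3, r=14, best |Δ|=41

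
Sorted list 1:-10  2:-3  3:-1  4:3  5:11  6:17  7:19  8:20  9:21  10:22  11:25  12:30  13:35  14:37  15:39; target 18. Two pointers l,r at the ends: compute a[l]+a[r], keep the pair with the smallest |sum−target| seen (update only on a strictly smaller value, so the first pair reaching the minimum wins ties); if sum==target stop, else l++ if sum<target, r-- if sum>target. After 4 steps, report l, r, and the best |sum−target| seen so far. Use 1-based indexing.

l=1, r=11, best |Δ|=2

[1,15] -10+39=29 d=11 * → r--
[1,14] -10+37=27 d=9 * → r--
[1,13] -10+35=25 d=7 * → r--
[1,12] -10+30=20 d=2 * → r--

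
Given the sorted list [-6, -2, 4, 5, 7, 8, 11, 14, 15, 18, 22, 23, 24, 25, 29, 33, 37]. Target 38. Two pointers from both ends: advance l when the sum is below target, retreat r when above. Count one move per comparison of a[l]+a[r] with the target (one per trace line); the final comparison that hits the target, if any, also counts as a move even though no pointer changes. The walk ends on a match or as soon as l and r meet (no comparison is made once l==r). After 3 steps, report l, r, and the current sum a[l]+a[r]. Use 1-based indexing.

l=1 r=17: -6+37=31 <38, l++
l=2 r=17: -2+37=35 <38, l++
l=3 r=17: 4+37=41 >38, r--

l=3, r=16, sum=37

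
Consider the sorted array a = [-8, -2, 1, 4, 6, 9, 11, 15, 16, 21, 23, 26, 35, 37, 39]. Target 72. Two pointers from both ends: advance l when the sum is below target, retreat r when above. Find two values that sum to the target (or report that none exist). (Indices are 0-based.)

(35, 37)

[0,14] -8+39=31 <72 → l++
[1,14] -2+39=37 <72 → l++
[2,14] 1+39=40 <72 → l++
[3,14] 4+39=43 <72 → l++
[4,14] 6+39=45 <72 → l++
[5,14] 9+39=48 <72 → l++
[6,14] 11+39=50 <72 → l++
[7,14] 15+39=54 <72 → l++
[8,14] 16+39=55 <72 → l++
[9,14] 21+39=60 <72 → l++
[10,14] 23+39=62 <72 → l++
[11,14] 26+39=65 <72 → l++
[12,14] 35+39=74 >72 → r--
[12,13] 35+37=72 → found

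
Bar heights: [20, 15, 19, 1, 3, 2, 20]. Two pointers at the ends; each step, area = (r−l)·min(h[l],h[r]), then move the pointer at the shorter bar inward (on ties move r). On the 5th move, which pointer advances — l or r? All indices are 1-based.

l=1 r=7: min(20,20)*6=120 best=120 *, r--
l=1 r=6: min(20,2)*5=10 best=120, r--
l=1 r=5: min(20,3)*4=12 best=120, r--
l=1 r=4: min(20,1)*3=3 best=120, r--
l=1 r=3: min(20,19)*2=38 best=120, r--

r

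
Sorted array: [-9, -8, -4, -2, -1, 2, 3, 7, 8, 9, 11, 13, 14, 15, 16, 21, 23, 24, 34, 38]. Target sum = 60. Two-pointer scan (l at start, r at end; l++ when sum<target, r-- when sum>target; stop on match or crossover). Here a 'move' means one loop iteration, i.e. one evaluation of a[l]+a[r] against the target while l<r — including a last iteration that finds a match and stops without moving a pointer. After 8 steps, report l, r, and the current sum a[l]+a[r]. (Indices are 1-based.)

[1,20] -9+38=29 <60 → l++
[2,20] -8+38=30 <60 → l++
[3,20] -4+38=34 <60 → l++
[4,20] -2+38=36 <60 → l++
[5,20] -1+38=37 <60 → l++
[6,20] 2+38=40 <60 → l++
[7,20] 3+38=41 <60 → l++
[8,20] 7+38=45 <60 → l++

l=9, r=20, sum=46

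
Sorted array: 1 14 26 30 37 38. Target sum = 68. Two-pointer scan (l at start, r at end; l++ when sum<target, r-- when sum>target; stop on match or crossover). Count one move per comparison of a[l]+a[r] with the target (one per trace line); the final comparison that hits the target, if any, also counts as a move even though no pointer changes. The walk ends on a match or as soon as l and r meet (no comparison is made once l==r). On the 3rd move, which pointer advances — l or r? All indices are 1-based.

l

[1,6] 1+38=39 <68 → l++
[2,6] 14+38=52 <68 → l++
[3,6] 26+38=64 <68 → l++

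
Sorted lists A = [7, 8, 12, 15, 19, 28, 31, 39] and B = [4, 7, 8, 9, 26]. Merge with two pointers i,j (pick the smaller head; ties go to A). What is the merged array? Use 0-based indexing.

[4, 7, 7, 8, 8, 9, 12, 15, 19, 26, 28, 31, 39]

i=0 j=0: A[i]=7>B[j]=4 take 4, j++
i=0 j=1: A[i]=7<=B[j]=7 take 7, i++
i=1 j=1: A[i]=8>B[j]=7 take 7, j++
i=1 j=2: A[i]=8<=B[j]=8 take 8, i++
i=2 j=2: A[i]=12>B[j]=8 take 8, j++
i=2 j=3: A[i]=12>B[j]=9 take 9, j++
i=2 j=4: A[i]=12<=B[j]=26 take 12, i++
i=3 j=4: A[i]=15<=B[j]=26 take 15, i++
i=4 j=4: A[i]=19<=B[j]=26 take 19, i++
i=5 j=4: A[i]=28>B[j]=26 take 26, j++
i=5 j=5: B done, take A[i]=28, i++
i=6 j=5: B done, take A[i]=31, i++
i=7 j=5: B done, take A[i]=39, i++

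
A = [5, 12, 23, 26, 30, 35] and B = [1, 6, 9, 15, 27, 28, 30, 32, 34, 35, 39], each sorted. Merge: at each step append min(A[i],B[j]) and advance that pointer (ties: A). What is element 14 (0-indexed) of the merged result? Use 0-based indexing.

i=0 j=0: A[i]=5>B[j]=1 take 1, j++
i=0 j=1: A[i]=5<=B[j]=6 take 5, i++
i=1 j=1: A[i]=12>B[j]=6 take 6, j++
i=1 j=2: A[i]=12>B[j]=9 take 9, j++
i=1 j=3: A[i]=12<=B[j]=15 take 12, i++
i=2 j=3: A[i]=23>B[j]=15 take 15, j++
i=2 j=4: A[i]=23<=B[j]=27 take 23, i++
i=3 j=4: A[i]=26<=B[j]=27 take 26, i++
i=4 j=4: A[i]=30>B[j]=27 take 27, j++
i=4 j=5: A[i]=30>B[j]=28 take 28, j++
i=4 j=6: A[i]=30<=B[j]=30 take 30, i++
i=5 j=6: A[i]=35>B[j]=30 take 30, j++
i=5 j=7: A[i]=35>B[j]=32 take 32, j++
i=5 j=8: A[i]=35>B[j]=34 take 34, j++
i=5 j=9: A[i]=35<=B[j]=35 take 35, i++
i=6 j=9: A done, take B[j]=35, j++
i=6 j=10: A done, take B[j]=39, j++

merged[14] = 35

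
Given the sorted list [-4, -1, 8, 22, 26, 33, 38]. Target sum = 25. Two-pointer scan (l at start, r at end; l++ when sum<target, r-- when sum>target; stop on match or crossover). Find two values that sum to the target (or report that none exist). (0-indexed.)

[0,6] -4+38=34 >25 → r--
[0,5] -4+33=29 >25 → r--
[0,4] -4+26=22 <25 → l++
[1,4] -1+26=25 → found

(-1, 26)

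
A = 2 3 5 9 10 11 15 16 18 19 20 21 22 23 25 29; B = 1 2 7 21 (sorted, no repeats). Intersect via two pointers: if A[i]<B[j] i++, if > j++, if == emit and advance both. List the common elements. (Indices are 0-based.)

intersection = [2, 21]

[i=0,j=0] 2>1 → j++
[i=0,j=1] 2==2 emit → i++,j++
[i=1,j=2] 3<7 → i++
[i=2,j=2] 5<7 → i++
[i=3,j=2] 9>7 → j++
[i=3,j=3] 9<21 → i++
[i=4,j=3] 10<21 → i++
[i=5,j=3] 11<21 → i++
[i=6,j=3] 15<21 → i++
[i=7,j=3] 16<21 → i++
[i=8,j=3] 18<21 → i++
[i=9,j=3] 19<21 → i++
[i=10,j=3] 20<21 → i++
[i=11,j=3] 21==21 emit → i++,j++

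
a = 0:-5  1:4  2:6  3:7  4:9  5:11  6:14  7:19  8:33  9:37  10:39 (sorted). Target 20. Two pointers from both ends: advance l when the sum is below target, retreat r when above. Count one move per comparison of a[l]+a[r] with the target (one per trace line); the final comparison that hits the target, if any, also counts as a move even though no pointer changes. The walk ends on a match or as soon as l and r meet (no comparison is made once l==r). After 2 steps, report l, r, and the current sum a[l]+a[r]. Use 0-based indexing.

l=0 r=10: -5+39=34 >20, r--
l=0 r=9: -5+37=32 >20, r--

l=0, r=8, sum=28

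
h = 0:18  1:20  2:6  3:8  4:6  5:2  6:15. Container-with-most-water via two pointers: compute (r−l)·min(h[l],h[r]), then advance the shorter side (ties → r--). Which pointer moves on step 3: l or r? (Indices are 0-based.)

[0,6] min(18,15)*6=90 best=90 * → r--
[0,5] min(18,2)*5=10 best=90 → r--
[0,4] min(18,6)*4=24 best=90 → r--

r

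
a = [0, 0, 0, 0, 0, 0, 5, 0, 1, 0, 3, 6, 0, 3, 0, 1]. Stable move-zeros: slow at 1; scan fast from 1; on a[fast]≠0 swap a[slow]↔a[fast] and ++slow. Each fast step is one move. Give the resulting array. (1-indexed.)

slow=1 fast=1: a[fast]=0, fast++
slow=1 fast=2: a[fast]=0, fast++
slow=1 fast=3: a[fast]=0, fast++
slow=1 fast=4: a[fast]=0, fast++
slow=1 fast=5: a[fast]=0, fast++
slow=1 fast=6: a[fast]=0, fast++
slow=1 fast=7: a[fast]=5≠0 swap→a[1]=5, slow++,fast++
slow=2 fast=8: a[fast]=0, fast++
slow=2 fast=9: a[fast]=1≠0 swap→a[2]=1, slow++,fast++
slow=3 fast=10: a[fast]=0, fast++
slow=3 fast=11: a[fast]=3≠0 swap→a[3]=3, slow++,fast++
slow=4 fast=12: a[fast]=6≠0 swap→a[4]=6, slow++,fast++
slow=5 fast=13: a[fast]=0, fast++
slow=5 fast=14: a[fast]=3≠0 swap→a[5]=3, slow++,fast++
slow=6 fast=15: a[fast]=0, fast++
slow=6 fast=16: a[fast]=1≠0 swap→a[6]=1, slow++,fast++

[5, 1, 3, 6, 3, 1, 0, 0, 0, 0, 0, 0, 0, 0, 0, 0]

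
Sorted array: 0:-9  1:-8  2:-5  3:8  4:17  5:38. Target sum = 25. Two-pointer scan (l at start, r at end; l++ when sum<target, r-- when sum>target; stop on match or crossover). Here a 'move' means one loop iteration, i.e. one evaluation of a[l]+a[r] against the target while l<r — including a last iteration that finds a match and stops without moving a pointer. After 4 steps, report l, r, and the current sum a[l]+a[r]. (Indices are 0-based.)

[0,5] -9+38=29 >25 → r--
[0,4] -9+17=8 <25 → l++
[1,4] -8+17=9 <25 → l++
[2,4] -5+17=12 <25 → l++

l=3, r=4, sum=25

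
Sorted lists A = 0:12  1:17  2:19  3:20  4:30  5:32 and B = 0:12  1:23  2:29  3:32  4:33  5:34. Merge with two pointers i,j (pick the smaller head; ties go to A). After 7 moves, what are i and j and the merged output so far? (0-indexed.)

i=4, j=3, merged so far=[12, 12, 17, 19, 20, 23, 29]

[i=0,j=0] A[i]=12<=B[j]=12 take 12 → i++
[i=1,j=0] A[i]=17>B[j]=12 take 12 → j++
[i=1,j=1] A[i]=17<=B[j]=23 take 17 → i++
[i=2,j=1] A[i]=19<=B[j]=23 take 19 → i++
[i=3,j=1] A[i]=20<=B[j]=23 take 20 → i++
[i=4,j=1] A[i]=30>B[j]=23 take 23 → j++
[i=4,j=2] A[i]=30>B[j]=29 take 29 → j++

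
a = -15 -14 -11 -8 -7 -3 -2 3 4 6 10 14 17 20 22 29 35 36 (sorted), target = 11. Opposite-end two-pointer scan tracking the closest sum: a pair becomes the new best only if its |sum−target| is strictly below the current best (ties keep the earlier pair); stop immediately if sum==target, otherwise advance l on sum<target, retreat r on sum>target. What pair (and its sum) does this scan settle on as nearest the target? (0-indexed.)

[0,17] -15+36=21 d=10 * → r--
[0,16] -15+35=20 d=9 * → r--
[0,15] -15+29=14 d=3 * → r--
[0,14] -15+22=7 d=4 → l++
[1,14] -14+22=8 d=3 → l++
[2,14] -11+22=11 d=0 * → stop

pair (-11, 22) with sum 11 (|Δ|=0)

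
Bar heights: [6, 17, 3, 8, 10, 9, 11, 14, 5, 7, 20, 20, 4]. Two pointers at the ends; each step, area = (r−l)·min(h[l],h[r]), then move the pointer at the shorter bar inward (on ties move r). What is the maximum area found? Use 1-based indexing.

[1,13] min(6,4)*12=48 best=48 * → r--
[1,12] min(6,20)*11=66 best=66 * → l++
[2,12] min(17,20)*10=170 best=170 * → l++
[3,12] min(3,20)*9=27 best=170 → l++
[4,12] min(8,20)*8=64 best=170 → l++
[5,12] min(10,20)*7=70 best=170 → l++
[6,12] min(9,20)*6=54 best=170 → l++
[7,12] min(11,20)*5=55 best=170 → l++
[8,12] min(14,20)*4=56 best=170 → l++
[9,12] min(5,20)*3=15 best=170 → l++
[10,12] min(7,20)*2=14 best=170 → l++
[11,12] min(20,20)*1=20 best=170 → r--

max area = 170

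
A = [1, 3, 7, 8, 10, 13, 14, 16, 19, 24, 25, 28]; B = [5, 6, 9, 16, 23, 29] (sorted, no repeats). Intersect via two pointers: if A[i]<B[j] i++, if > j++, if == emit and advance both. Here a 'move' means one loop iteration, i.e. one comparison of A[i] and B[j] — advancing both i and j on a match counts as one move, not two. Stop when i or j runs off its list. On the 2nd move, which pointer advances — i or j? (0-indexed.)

i

[i=0,j=0] 1<5 → i++
[i=1,j=0] 3<5 → i++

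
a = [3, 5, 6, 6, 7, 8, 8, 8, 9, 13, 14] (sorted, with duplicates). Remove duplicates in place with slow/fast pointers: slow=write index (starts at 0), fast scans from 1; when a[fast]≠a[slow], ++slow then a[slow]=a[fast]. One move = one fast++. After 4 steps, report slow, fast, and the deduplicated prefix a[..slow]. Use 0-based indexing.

(s=0,f=1) a[fast]=5≠a[slow]=3 write a[1]=5 → slow++,fast++
(s=1,f=2) a[fast]=6≠a[slow]=5 write a[2]=6 → slow++,fast++
(s=2,f=3) a[fast]=6=a[slow] dup → fast++
(s=2,f=4) a[fast]=7≠a[slow]=6 write a[3]=7 → slow++,fast++

slow=3, fast=5, prefix=[3, 5, 6, 7]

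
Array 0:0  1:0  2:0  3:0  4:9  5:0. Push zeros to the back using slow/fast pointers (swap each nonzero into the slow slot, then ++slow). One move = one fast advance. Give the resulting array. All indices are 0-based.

[9, 0, 0, 0, 0, 0]

(s=0,f=0) a[fast]=0 → fast++
(s=0,f=1) a[fast]=0 → fast++
(s=0,f=2) a[fast]=0 → fast++
(s=0,f=3) a[fast]=0 → fast++
(s=0,f=4) a[fast]=9≠0 swap→a[0]=9 → slow++,fast++
(s=1,f=5) a[fast]=0 → fast++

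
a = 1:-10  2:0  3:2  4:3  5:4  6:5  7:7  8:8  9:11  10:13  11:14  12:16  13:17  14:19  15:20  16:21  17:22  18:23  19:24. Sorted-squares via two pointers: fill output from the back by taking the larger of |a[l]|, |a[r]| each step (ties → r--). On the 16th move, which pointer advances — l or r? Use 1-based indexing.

r

l=1 r=19: |-10|<=|24| out[19]=576, r--
l=1 r=18: |-10|<=|23| out[18]=529, r--
l=1 r=17: |-10|<=|22| out[17]=484, r--
l=1 r=16: |-10|<=|21| out[16]=441, r--
l=1 r=15: |-10|<=|20| out[15]=400, r--
l=1 r=14: |-10|<=|19| out[14]=361, r--
l=1 r=13: |-10|<=|17| out[13]=289, r--
l=1 r=12: |-10|<=|16| out[12]=256, r--
l=1 r=11: |-10|<=|14| out[11]=196, r--
l=1 r=10: |-10|<=|13| out[10]=169, r--
l=1 r=9: |-10|<=|11| out[9]=121, r--
l=1 r=8: |-10|>|8| out[8]=100, l++
l=2 r=8: |0|<=|8| out[7]=64, r--
l=2 r=7: |0|<=|7| out[6]=49, r--
l=2 r=6: |0|<=|5| out[5]=25, r--
l=2 r=5: |0|<=|4| out[4]=16, r--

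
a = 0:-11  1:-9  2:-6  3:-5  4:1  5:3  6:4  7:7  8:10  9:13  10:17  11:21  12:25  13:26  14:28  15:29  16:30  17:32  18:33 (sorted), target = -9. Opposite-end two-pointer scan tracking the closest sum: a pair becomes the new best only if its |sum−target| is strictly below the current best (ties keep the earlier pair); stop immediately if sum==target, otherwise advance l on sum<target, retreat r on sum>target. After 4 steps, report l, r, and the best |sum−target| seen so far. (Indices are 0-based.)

[0,18] -11+33=22 d=31 * → r--
[0,17] -11+32=21 d=30 * → r--
[0,16] -11+30=19 d=28 * → r--
[0,15] -11+29=18 d=27 * → r--

l=0, r=14, best |Δ|=27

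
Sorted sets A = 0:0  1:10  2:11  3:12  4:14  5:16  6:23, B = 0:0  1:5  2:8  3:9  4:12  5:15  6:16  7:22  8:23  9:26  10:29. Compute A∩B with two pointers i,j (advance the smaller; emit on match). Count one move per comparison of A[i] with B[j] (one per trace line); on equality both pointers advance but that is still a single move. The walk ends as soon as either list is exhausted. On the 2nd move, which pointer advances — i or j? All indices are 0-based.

i=0 j=0: 0==0 emit, i++,j++
i=1 j=1: 10>5, j++

j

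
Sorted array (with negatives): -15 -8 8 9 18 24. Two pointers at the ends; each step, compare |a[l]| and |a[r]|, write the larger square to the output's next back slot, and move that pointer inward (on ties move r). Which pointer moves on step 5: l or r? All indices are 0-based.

[0,5] |-15|<=|24| out[5]=576 → r--
[0,4] |-15|<=|18| out[4]=324 → r--
[0,3] |-15|>|9| out[3]=225 → l++
[1,3] |-8|<=|9| out[2]=81 → r--
[1,2] |-8|<=|8| out[1]=64 → r--

r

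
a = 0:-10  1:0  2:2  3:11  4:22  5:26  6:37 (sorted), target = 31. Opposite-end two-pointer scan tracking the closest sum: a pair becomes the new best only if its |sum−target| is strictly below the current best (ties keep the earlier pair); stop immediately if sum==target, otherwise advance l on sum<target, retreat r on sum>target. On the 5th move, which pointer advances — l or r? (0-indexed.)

r

l=0 r=6: -10+37=27 d=4 *, l++
l=1 r=6: 0+37=37 d=6, r--
l=1 r=5: 0+26=26 d=5, l++
l=2 r=5: 2+26=28 d=3 *, l++
l=3 r=5: 11+26=37 d=6, r--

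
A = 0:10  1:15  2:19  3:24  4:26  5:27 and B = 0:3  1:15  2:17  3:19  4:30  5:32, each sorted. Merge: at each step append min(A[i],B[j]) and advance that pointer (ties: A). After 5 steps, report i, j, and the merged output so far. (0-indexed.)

i=2, j=3, merged so far=[3, 10, 15, 15, 17]

i=0 j=0: A[i]=10>B[j]=3 take 3, j++
i=0 j=1: A[i]=10<=B[j]=15 take 10, i++
i=1 j=1: A[i]=15<=B[j]=15 take 15, i++
i=2 j=1: A[i]=19>B[j]=15 take 15, j++
i=2 j=2: A[i]=19>B[j]=17 take 17, j++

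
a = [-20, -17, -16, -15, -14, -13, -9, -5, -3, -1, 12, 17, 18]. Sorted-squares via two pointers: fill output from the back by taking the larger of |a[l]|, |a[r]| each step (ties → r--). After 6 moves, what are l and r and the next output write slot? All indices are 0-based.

l=4, r=10, next write slot=6

[0,12] |-20|>|18| out[12]=400 → l++
[1,12] |-17|<=|18| out[11]=324 → r--
[1,11] |-17|<=|17| out[10]=289 → r--
[1,10] |-17|>|12| out[9]=289 → l++
[2,10] |-16|>|12| out[8]=256 → l++
[3,10] |-15|>|12| out[7]=225 → l++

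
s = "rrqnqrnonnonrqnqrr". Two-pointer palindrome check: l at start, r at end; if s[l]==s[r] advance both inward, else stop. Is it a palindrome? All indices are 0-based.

l=0 r=17: 'r'=='r', l++,r--
l=1 r=16: 'r'=='r', l++,r--
l=2 r=15: 'q'=='q', l++,r--
l=3 r=14: 'n'=='n', l++,r--
l=4 r=13: 'q'=='q', l++,r--
l=5 r=12: 'r'=='r', l++,r--
l=6 r=11: 'n'=='n', l++,r--
l=7 r=10: 'o'=='o', l++,r--
l=8 r=9: 'n'=='n', l++,r--

palindrome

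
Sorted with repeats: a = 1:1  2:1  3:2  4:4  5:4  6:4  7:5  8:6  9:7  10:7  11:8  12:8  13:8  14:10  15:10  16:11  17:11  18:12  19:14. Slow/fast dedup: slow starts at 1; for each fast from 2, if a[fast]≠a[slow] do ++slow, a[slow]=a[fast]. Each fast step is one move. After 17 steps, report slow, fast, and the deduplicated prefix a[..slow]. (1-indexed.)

slow=1 fast=2: a[fast]=1=a[slow] dup, fast++
slow=1 fast=3: a[fast]=2≠a[slow]=1 write a[2]=2, slow++,fast++
slow=2 fast=4: a[fast]=4≠a[slow]=2 write a[3]=4, slow++,fast++
slow=3 fast=5: a[fast]=4=a[slow] dup, fast++
slow=3 fast=6: a[fast]=4=a[slow] dup, fast++
slow=3 fast=7: a[fast]=5≠a[slow]=4 write a[4]=5, slow++,fast++
slow=4 fast=8: a[fast]=6≠a[slow]=5 write a[5]=6, slow++,fast++
slow=5 fast=9: a[fast]=7≠a[slow]=6 write a[6]=7, slow++,fast++
slow=6 fast=10: a[fast]=7=a[slow] dup, fast++
slow=6 fast=11: a[fast]=8≠a[slow]=7 write a[7]=8, slow++,fast++
slow=7 fast=12: a[fast]=8=a[slow] dup, fast++
slow=7 fast=13: a[fast]=8=a[slow] dup, fast++
slow=7 fast=14: a[fast]=10≠a[slow]=8 write a[8]=10, slow++,fast++
slow=8 fast=15: a[fast]=10=a[slow] dup, fast++
slow=8 fast=16: a[fast]=11≠a[slow]=10 write a[9]=11, slow++,fast++
slow=9 fast=17: a[fast]=11=a[slow] dup, fast++
slow=9 fast=18: a[fast]=12≠a[slow]=11 write a[10]=12, slow++,fast++

slow=10, fast=19, prefix=[1, 2, 4, 5, 6, 7, 8, 10, 11, 12]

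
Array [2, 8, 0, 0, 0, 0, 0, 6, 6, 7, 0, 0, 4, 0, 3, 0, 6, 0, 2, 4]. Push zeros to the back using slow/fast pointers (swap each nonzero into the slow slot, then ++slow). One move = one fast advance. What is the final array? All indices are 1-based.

slow=1 fast=1: a[fast]=2≠0 swap→a[1]=2, slow++,fast++
slow=2 fast=2: a[fast]=8≠0 swap→a[2]=8, slow++,fast++
slow=3 fast=3: a[fast]=0, fast++
slow=3 fast=4: a[fast]=0, fast++
slow=3 fast=5: a[fast]=0, fast++
slow=3 fast=6: a[fast]=0, fast++
slow=3 fast=7: a[fast]=0, fast++
slow=3 fast=8: a[fast]=6≠0 swap→a[3]=6, slow++,fast++
slow=4 fast=9: a[fast]=6≠0 swap→a[4]=6, slow++,fast++
slow=5 fast=10: a[fast]=7≠0 swap→a[5]=7, slow++,fast++
slow=6 fast=11: a[fast]=0, fast++
slow=6 fast=12: a[fast]=0, fast++
slow=6 fast=13: a[fast]=4≠0 swap→a[6]=4, slow++,fast++
slow=7 fast=14: a[fast]=0, fast++
slow=7 fast=15: a[fast]=3≠0 swap→a[7]=3, slow++,fast++
slow=8 fast=16: a[fast]=0, fast++
slow=8 fast=17: a[fast]=6≠0 swap→a[8]=6, slow++,fast++
slow=9 fast=18: a[fast]=0, fast++
slow=9 fast=19: a[fast]=2≠0 swap→a[9]=2, slow++,fast++
slow=10 fast=20: a[fast]=4≠0 swap→a[10]=4, slow++,fast++

[2, 8, 6, 6, 7, 4, 3, 6, 2, 4, 0, 0, 0, 0, 0, 0, 0, 0, 0, 0]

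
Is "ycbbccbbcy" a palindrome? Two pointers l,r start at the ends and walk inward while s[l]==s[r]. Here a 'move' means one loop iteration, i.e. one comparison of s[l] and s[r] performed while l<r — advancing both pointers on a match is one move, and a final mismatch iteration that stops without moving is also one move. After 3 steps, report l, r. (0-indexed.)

[0,9] 'y'=='y' → l++,r--
[1,8] 'c'=='c' → l++,r--
[2,7] 'b'=='b' → l++,r--

l=3, r=6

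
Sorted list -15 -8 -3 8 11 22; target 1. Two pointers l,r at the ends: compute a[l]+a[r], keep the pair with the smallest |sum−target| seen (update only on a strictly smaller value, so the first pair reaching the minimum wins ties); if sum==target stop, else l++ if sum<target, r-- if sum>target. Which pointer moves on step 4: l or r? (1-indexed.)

l

l=1 r=6: -15+22=7 d=6 *, r--
l=1 r=5: -15+11=-4 d=5 *, l++
l=2 r=5: -8+11=3 d=2 *, r--
l=2 r=4: -8+8=0 d=1 *, l++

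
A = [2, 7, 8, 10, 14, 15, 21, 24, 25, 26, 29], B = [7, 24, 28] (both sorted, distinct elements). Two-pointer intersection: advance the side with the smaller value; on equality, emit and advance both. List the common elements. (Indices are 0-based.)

i=0 j=0: 2<7, i++
i=1 j=0: 7==7 emit, i++,j++
i=2 j=1: 8<24, i++
i=3 j=1: 10<24, i++
i=4 j=1: 14<24, i++
i=5 j=1: 15<24, i++
i=6 j=1: 21<24, i++
i=7 j=1: 24==24 emit, i++,j++
i=8 j=2: 25<28, i++
i=9 j=2: 26<28, i++
i=10 j=2: 29>28, j++

intersection = [7, 24]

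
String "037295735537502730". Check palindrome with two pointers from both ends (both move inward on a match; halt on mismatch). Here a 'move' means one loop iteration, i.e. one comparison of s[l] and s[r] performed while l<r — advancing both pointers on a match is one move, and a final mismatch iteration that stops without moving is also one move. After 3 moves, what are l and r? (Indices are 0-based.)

l=3, r=14

[0,17] '0'=='0' → l++,r--
[1,16] '3'=='3' → l++,r--
[2,15] '7'=='7' → l++,r--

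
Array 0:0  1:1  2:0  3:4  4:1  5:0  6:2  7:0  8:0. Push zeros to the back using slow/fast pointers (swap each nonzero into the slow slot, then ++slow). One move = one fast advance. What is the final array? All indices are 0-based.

[1, 4, 1, 2, 0, 0, 0, 0, 0]

slow=0 fast=0: a[fast]=0, fast++
slow=0 fast=1: a[fast]=1≠0 swap→a[0]=1, slow++,fast++
slow=1 fast=2: a[fast]=0, fast++
slow=1 fast=3: a[fast]=4≠0 swap→a[1]=4, slow++,fast++
slow=2 fast=4: a[fast]=1≠0 swap→a[2]=1, slow++,fast++
slow=3 fast=5: a[fast]=0, fast++
slow=3 fast=6: a[fast]=2≠0 swap→a[3]=2, slow++,fast++
slow=4 fast=7: a[fast]=0, fast++
slow=4 fast=8: a[fast]=0, fast++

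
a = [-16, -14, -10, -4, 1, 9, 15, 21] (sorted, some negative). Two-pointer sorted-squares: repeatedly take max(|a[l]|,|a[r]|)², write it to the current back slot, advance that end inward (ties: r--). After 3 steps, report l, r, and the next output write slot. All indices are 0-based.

[0,7] |-16|<=|21| out[7]=441 → r--
[0,6] |-16|>|15| out[6]=256 → l++
[1,6] |-14|<=|15| out[5]=225 → r--

l=1, r=5, next write slot=4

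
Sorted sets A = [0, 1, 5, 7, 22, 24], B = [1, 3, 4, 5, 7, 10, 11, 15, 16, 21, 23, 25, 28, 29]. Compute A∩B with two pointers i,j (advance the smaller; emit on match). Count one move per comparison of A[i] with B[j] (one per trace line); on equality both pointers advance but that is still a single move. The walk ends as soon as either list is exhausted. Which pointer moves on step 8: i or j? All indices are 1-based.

[i=1,j=1] 0<1 → i++
[i=2,j=1] 1==1 emit → i++,j++
[i=3,j=2] 5>3 → j++
[i=3,j=3] 5>4 → j++
[i=3,j=4] 5==5 emit → i++,j++
[i=4,j=5] 7==7 emit → i++,j++
[i=5,j=6] 22>10 → j++
[i=5,j=7] 22>11 → j++

j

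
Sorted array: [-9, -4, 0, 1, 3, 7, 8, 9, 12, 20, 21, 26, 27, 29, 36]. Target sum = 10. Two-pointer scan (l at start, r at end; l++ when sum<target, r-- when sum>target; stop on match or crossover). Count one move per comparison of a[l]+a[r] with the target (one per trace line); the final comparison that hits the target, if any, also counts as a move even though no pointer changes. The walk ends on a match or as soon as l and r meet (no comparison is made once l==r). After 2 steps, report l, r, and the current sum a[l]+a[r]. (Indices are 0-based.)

l=0 r=14: -9+36=27 >10, r--
l=0 r=13: -9+29=20 >10, r--

l=0, r=12, sum=18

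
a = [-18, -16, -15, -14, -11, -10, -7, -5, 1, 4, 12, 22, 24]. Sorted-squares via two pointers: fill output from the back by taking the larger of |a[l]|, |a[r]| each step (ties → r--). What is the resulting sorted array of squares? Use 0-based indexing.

[1, 16, 25, 49, 100, 121, 144, 196, 225, 256, 324, 484, 576]

[0,12] |-18|<=|24| out[12]=576 → r--
[0,11] |-18|<=|22| out[11]=484 → r--
[0,10] |-18|>|12| out[10]=324 → l++
[1,10] |-16|>|12| out[9]=256 → l++
[2,10] |-15|>|12| out[8]=225 → l++
[3,10] |-14|>|12| out[7]=196 → l++
[4,10] |-11|<=|12| out[6]=144 → r--
[4,9] |-11|>|4| out[5]=121 → l++
[5,9] |-10|>|4| out[4]=100 → l++
[6,9] |-7|>|4| out[3]=49 → l++
[7,9] |-5|>|4| out[2]=25 → l++
[8,9] |1|<=|4| out[1]=16 → r--
[8,8] |1|<=|1| out[0]=1 → r--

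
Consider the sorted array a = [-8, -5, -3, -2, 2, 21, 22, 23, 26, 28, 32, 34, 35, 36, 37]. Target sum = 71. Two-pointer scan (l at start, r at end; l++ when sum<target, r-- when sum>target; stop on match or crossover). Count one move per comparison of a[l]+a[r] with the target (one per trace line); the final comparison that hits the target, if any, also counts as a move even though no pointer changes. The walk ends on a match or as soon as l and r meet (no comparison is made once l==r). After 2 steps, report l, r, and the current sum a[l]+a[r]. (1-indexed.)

l=1 r=15: -8+37=29 <71, l++
l=2 r=15: -5+37=32 <71, l++

l=3, r=15, sum=34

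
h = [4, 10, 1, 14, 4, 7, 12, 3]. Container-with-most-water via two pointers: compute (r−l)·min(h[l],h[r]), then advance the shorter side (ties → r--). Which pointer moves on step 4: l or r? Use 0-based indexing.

[0,7] min(4,3)*7=21 best=21 * → r--
[0,6] min(4,12)*6=24 best=24 * → l++
[1,6] min(10,12)*5=50 best=50 * → l++
[2,6] min(1,12)*4=4 best=50 → l++

l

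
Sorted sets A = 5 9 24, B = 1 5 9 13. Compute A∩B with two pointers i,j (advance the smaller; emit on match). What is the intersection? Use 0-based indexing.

[i=0,j=0] 5>1 → j++
[i=0,j=1] 5==5 emit → i++,j++
[i=1,j=2] 9==9 emit → i++,j++
[i=2,j=3] 24>13 → j++

intersection = [5, 9]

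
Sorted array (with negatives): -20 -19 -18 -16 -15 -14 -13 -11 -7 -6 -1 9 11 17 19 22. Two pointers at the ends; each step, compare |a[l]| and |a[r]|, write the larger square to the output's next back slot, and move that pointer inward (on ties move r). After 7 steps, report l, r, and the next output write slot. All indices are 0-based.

l=0 r=15: |-20|<=|22| out[15]=484, r--
l=0 r=14: |-20|>|19| out[14]=400, l++
l=1 r=14: |-19|<=|19| out[13]=361, r--
l=1 r=13: |-19|>|17| out[12]=361, l++
l=2 r=13: |-18|>|17| out[11]=324, l++
l=3 r=13: |-16|<=|17| out[10]=289, r--
l=3 r=12: |-16|>|11| out[9]=256, l++

l=4, r=12, next write slot=8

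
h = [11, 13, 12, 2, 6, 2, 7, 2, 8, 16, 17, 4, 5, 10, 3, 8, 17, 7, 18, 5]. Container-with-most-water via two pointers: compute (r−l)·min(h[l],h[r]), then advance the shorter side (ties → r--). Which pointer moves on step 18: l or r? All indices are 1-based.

l

[1,20] min(11,5)*19=95 best=95 * → r--
[1,19] min(11,18)*18=198 best=198 * → l++
[2,19] min(13,18)*17=221 best=221 * → l++
[3,19] min(12,18)*16=192 best=221 → l++
[4,19] min(2,18)*15=30 best=221 → l++
[5,19] min(6,18)*14=84 best=221 → l++
[6,19] min(2,18)*13=26 best=221 → l++
[7,19] min(7,18)*12=84 best=221 → l++
[8,19] min(2,18)*11=22 best=221 → l++
[9,19] min(8,18)*10=80 best=221 → l++
[10,19] min(16,18)*9=144 best=221 → l++
[11,19] min(17,18)*8=136 best=221 → l++
[12,19] min(4,18)*7=28 best=221 → l++
[13,19] min(5,18)*6=30 best=221 → l++
[14,19] min(10,18)*5=50 best=221 → l++
[15,19] min(3,18)*4=12 best=221 → l++
[16,19] min(8,18)*3=24 best=221 → l++
[17,19] min(17,18)*2=34 best=221 → l++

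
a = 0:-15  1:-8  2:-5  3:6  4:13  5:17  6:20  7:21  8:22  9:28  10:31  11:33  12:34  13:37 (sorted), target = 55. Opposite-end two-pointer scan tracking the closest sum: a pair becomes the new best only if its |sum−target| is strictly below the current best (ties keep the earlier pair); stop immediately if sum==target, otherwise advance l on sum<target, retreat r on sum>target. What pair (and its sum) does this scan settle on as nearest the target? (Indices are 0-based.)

pair (21, 34) with sum 55 (|Δ|=0)

l=0 r=13: -15+37=22 d=33 *, l++
l=1 r=13: -8+37=29 d=26 *, l++
l=2 r=13: -5+37=32 d=23 *, l++
l=3 r=13: 6+37=43 d=12 *, l++
l=4 r=13: 13+37=50 d=5 *, l++
l=5 r=13: 17+37=54 d=1 *, l++
l=6 r=13: 20+37=57 d=2, r--
l=6 r=12: 20+34=54 d=1, l++
l=7 r=12: 21+34=55 d=0 *, stop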